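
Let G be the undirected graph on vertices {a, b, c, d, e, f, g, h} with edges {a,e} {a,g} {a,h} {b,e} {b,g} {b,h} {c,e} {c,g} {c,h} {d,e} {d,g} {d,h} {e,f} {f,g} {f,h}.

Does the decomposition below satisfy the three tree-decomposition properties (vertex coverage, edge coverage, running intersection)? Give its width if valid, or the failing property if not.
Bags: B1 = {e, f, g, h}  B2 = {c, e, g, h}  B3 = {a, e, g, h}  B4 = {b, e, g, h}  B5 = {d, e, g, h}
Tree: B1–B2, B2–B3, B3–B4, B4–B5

Yes; width 3.

Checking the three conditions: (i) the bags cover all of {a, b, c, d, e, f, g, h}; (ii) for each edge, some bag contains both endpoints; (iii) the bags containing any fixed vertex form a subtree. All hold, so the decomposition is valid with width 4 − 1 = 3.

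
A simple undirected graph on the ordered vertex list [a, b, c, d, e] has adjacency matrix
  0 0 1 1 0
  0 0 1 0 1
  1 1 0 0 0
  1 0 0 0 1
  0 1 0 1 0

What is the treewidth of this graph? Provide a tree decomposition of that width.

Every bag has size at most 3, so the width is 3 − 1 = 2 and tw(G) ≤ 2. The edges b–c–a–d–e–b form a cycle, so G is not a tree and its treewidth is at least 2. The upper and lower bounds meet at 2, so that is the treewidth.

Treewidth 2.
One such decomposition:
Bags: B1 = {a, b, c}  B2 = {a, b, d}  B3 = {b, d, e}
Tree: B1–B2, B2–B3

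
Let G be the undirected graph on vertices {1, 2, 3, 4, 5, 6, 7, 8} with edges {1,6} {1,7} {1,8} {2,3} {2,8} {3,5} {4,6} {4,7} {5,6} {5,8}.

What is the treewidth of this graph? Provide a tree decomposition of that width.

Treewidth 2.
One such decomposition:
Bags: B1 = {2, 3, 8}  B2 = {3, 5, 8}  B3 = {1, 5, 8}  B4 = {1, 5, 6}  B5 = {1, 6, 7}  B6 = {4, 6, 7}
Tree: B1–B2, B2–B3, B3–B4, B4–B5, B5–B6

Every bag has size at most 3, so the width is 3 − 1 = 2 and tw(G) ≤ 2. Since 2–3–5–8–2 is a cycle in G, G is not acyclic. Forests are exactly the graphs of treewidth ≤ 1, so tw(G) ≥ 2. The upper and lower bounds meet at 2, so that is the treewidth.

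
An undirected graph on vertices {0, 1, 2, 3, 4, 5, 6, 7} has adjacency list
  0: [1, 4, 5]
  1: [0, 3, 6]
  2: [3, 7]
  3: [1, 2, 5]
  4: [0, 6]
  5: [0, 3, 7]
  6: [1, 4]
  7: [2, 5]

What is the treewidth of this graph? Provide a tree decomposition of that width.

Treewidth 2.
One such decomposition:
Bags: B1 = {2, 3, 7}  B2 = {3, 5, 7}  B3 = {1, 3, 5}  B4 = {0, 1, 5}  B5 = {0, 1, 6}  B6 = {0, 4, 6}
Tree: B1–B2, B2–B3, B3–B4, B4–B5, B5–B6

Every bag has size at most 3, so the width is 3 − 1 = 2 and tw(G) ≤ 2. Since 2–7–5–3–2 is a cycle in G, G is not acyclic. Forests are exactly the graphs of treewidth ≤ 1, so tw(G) ≥ 2. Therefore the treewidth is 2.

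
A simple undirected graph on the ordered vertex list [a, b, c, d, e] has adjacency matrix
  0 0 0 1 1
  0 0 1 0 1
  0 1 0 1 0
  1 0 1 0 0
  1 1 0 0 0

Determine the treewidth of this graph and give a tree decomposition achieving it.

Treewidth 2.
One optimal decomposition is:
Bags: B1 = {b, c, e}  B2 = {a, c, e}  B3 = {a, c, d}
Tree: B1–B2, B2–B3

Each bag holds 3 vertices, so the decomposition has width 2, which upper-bounds the treewidth. For the lower bound, G contains the cycle c–b–e–a–d–c, so G is not a forest; only forests have treewidth ≤ 1, hence tw(G) ≥ 2. The upper and lower bounds meet at 2, so that is the treewidth.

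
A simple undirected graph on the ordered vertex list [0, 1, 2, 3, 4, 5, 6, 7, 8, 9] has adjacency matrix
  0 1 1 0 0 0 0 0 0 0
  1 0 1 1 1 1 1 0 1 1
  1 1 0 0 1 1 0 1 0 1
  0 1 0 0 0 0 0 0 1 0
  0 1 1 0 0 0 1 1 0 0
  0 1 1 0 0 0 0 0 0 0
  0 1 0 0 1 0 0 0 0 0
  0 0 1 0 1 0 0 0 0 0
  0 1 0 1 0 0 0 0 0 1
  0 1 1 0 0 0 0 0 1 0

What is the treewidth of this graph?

2

A width-2 tree decomposition is:
Bags: B1 = {1, 2, 4}  B2 = {1, 2, 9}  B3 = {0, 1, 2}  B4 = {1, 4, 6}  B5 = {1, 8, 9}  B6 = {1, 2, 5}  B7 = {2, 4, 7}  B8 = {1, 3, 8}
Tree: B1–B2, B1–B3, B1–B4, B2–B5, B1–B6, B1–B7, B5–B8
The largest bag has 3 vertices, giving width 2; this decomposition certifies tw(G) ≤ 2. Conversely, {1, 8, 9} is a clique of size 3, and the vertices of any clique must share a bag in every tree decomposition; so some bag has ≥ 3 vertices and tw(G) ≥ 2. Hence tw(G) = 2 exactly.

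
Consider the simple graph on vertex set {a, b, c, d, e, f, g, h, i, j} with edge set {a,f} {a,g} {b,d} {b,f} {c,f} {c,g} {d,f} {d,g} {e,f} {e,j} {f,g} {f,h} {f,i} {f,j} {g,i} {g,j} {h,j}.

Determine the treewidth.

A width-2 tree decomposition is:
Bags: B1 = {d, f, g}  B2 = {f, g, i}  B3 = {b, d, f}  B4 = {c, f, g}  B5 = {f, g, j}  B6 = {f, h, j}  B7 = {e, f, j}  B8 = {a, f, g}
Tree: B1–B2, B1–B3, B2–B4, B2–B5, B5–B6, B5–B7, B4–B8
The largest bag has 3 vertices, giving width 2; this decomposition certifies tw(G) ≤ 2. For the lower bound, the 3 vertices {d, f, g} are pairwise adjacent, and any tree decomposition puts a clique entirely inside one bag — forcing width ≥ 2. The upper and lower bounds meet at 2, so that is the treewidth.

2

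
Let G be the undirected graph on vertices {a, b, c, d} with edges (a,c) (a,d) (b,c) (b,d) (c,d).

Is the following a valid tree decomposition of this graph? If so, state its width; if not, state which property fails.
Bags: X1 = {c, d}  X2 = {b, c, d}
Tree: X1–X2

No — vertex a appears in no bag.

A tree decomposition must satisfy three properties: every vertex lies in some bag; for every edge, both endpoints lie together in some bag; and for every vertex, the bags containing it form a connected subtree. Here vertex a appears in no bag, so the decomposition is invalid.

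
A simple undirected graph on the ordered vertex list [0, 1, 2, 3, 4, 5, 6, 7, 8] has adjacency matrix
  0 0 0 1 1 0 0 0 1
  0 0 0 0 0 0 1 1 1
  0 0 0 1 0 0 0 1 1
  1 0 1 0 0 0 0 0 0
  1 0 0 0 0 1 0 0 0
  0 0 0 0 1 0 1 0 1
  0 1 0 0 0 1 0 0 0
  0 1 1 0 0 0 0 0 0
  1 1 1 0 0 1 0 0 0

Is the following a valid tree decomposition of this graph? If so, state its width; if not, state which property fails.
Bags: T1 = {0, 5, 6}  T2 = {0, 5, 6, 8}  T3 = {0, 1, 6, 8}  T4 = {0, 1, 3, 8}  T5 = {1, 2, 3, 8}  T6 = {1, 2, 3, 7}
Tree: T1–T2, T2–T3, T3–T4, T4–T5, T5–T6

No — vertex 4 appears in no bag.

A tree decomposition must satisfy three properties: every vertex lies in some bag; for every edge, both endpoints lie together in some bag; and for every vertex, the bags containing it form a connected subtree. Here vertex 4 appears in no bag, so the decomposition is invalid.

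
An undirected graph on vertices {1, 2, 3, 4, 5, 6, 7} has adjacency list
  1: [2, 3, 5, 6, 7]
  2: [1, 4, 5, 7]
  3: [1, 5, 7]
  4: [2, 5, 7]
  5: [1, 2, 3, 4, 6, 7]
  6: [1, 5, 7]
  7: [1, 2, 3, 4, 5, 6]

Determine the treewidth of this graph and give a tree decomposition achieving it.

The largest bag has 4 vertices, giving width 3; this decomposition certifies tw(G) ≤ 3. On the other hand G contains the 4-clique {1, 2, 5, 7}. A clique must lie in a single bag of any decomposition, so no decomposition can have width below 3. Combining the bounds, tw(G) = 3.

Treewidth 3.
One such decomposition:
Bags: B1 = {1, 3, 5, 7}  B2 = {1, 2, 5, 7}  B3 = {2, 4, 5, 7}  B4 = {1, 5, 6, 7}
Tree: B1–B2, B2–B3, B1–B4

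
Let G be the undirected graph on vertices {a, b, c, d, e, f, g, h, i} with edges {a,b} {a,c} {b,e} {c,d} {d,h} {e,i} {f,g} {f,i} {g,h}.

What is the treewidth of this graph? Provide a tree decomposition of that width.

Each bag holds 3 vertices, so the decomposition has width 2, which upper-bounds the treewidth. The edges i–f–g–h–d–c–a–b–e–i form a cycle, so G is not a tree and its treewidth is at least 2. Combining the bounds, tw(G) = 2.

Treewidth 2.
One optimal decomposition is:
Bags: B1 = {f, g, i}  B2 = {g, h, i}  B3 = {d, h, i}  B4 = {c, d, i}  B5 = {a, c, i}  B6 = {a, b, i}  B7 = {b, e, i}
Tree: B1–B2, B2–B3, B3–B4, B4–B5, B5–B6, B6–B7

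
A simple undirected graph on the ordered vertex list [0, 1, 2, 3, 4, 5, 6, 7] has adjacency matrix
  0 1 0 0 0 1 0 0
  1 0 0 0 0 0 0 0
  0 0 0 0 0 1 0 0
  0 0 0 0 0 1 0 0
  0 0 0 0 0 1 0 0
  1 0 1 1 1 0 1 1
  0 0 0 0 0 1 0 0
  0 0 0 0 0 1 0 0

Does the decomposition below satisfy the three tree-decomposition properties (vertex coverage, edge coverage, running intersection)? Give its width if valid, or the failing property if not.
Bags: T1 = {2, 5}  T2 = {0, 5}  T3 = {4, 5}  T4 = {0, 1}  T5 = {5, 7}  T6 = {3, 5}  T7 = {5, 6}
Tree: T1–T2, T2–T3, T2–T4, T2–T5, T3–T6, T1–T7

Yes; width 1.

Vertex coverage: the bags together contain {0, 1, 2, 3, 4, 5, 6, 7}, the full vertex set. Edge coverage: each edge of G has both endpoints in at least one bag. Running intersection: for every vertex, the bags containing it form a connected subtree. All three properties hold, so this is a valid tree decomposition of width max|bag| − 1 = 1, and hence tw(G) ≤ 1.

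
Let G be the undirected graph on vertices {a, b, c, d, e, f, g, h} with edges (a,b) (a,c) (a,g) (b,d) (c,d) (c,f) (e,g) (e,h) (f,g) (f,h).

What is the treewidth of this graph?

2

A width-2 tree decomposition is:
Bags: B1 = {e, f, h}  B2 = {e, f, g}  B3 = {c, f, g}  B4 = {a, c, g}  B5 = {a, c, d}  B6 = {a, b, d}
Tree: B1–B2, B2–B3, B3–B4, B4–B5, B5–B6
Each bag holds 3 vertices, so the decomposition has width 2, which upper-bounds the treewidth. Since h–e–g–f–h is a cycle in G, G is not acyclic. Forests are exactly the graphs of treewidth ≤ 1, so tw(G) ≥ 2. Combining the bounds, tw(G) = 2.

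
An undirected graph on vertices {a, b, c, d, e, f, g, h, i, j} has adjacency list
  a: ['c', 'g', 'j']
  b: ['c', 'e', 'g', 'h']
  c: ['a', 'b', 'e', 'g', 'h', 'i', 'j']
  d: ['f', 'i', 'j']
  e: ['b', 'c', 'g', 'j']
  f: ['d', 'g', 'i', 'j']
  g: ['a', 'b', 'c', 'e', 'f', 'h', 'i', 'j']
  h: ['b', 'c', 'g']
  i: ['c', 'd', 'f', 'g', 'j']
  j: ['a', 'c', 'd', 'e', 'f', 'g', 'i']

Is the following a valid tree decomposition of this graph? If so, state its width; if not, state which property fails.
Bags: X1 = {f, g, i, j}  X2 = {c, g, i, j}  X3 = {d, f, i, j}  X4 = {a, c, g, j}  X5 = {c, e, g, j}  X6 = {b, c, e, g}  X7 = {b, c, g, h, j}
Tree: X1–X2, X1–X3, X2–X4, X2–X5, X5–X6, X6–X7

No — bags containing vertex j are not connected in the tree.

A tree decomposition must satisfy three properties: every vertex lies in some bag; for every edge, both endpoints lie together in some bag; and for every vertex, the bags containing it form a connected subtree. Here bags containing vertex j are not connected in the tree, so the decomposition is invalid.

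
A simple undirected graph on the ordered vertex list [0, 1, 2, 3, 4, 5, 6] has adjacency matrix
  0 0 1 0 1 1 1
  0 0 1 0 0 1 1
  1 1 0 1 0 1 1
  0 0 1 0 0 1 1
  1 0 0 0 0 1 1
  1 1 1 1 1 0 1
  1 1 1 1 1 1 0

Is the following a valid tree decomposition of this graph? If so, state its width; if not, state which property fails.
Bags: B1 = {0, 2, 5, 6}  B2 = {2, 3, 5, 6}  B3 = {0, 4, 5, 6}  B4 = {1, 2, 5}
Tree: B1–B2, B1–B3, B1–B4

No — edge (6,1) lies in no bag.

A tree decomposition must satisfy three properties: every vertex lies in some bag; for every edge, both endpoints lie together in some bag; and for every vertex, the bags containing it form a connected subtree. Here edge (6,1) lies in no bag, so the decomposition is invalid.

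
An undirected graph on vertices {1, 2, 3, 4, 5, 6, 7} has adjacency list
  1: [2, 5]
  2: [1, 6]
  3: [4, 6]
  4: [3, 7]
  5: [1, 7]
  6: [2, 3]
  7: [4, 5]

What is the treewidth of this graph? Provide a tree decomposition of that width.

Each bag holds 3 vertices, so the decomposition has width 2, which upper-bounds the treewidth. Since 6–2–1–5–7–4–3–6 is a cycle in G, G is not acyclic. Forests are exactly the graphs of treewidth ≤ 1, so tw(G) ≥ 2. Combining the bounds, tw(G) = 2.

Treewidth 2.
One optimal decomposition is:
Bags: B1 = {1, 2, 6}  B2 = {1, 5, 6}  B3 = {5, 6, 7}  B4 = {4, 6, 7}  B5 = {3, 4, 6}
Tree: B1–B2, B2–B3, B3–B4, B4–B5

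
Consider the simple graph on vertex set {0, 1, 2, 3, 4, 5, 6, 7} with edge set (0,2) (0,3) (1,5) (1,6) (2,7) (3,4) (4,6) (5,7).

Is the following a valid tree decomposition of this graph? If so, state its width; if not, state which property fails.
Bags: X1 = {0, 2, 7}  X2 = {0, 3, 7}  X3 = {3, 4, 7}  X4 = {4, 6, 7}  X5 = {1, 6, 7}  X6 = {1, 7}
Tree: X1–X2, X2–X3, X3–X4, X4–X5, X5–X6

A tree decomposition must satisfy three properties: every vertex lies in some bag; for every edge, both endpoints lie together in some bag; and for every vertex, the bags containing it form a connected subtree. Here vertex 5 appears in no bag, so the decomposition is invalid.

No — vertex 5 appears in no bag.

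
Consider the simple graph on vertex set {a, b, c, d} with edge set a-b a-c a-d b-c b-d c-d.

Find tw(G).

3

A width-3 tree decomposition is:
Bags: B1 = {a, b, c, d}
Tree: (single bag)
With just one bag of size 4, the width is 4 − 1 = 3, so tw(G) ≤ 3. Conversely, {a, b, c, d} is a clique of size 4, and the vertices of any clique must share a bag in every tree decomposition; so some bag has ≥ 4 vertices and tw(G) ≥ 3. Hence tw(G) = 3 exactly.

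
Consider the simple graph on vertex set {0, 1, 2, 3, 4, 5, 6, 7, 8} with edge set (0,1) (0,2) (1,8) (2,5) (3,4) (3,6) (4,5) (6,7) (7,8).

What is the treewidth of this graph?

2

A width-2 tree decomposition is:
Bags: B1 = {3, 6, 7}  B2 = {3, 7, 8}  B3 = {1, 3, 8}  B4 = {0, 1, 3}  B5 = {0, 2, 3}  B6 = {2, 3, 5}  B7 = {3, 4, 5}
Tree: B1–B2, B2–B3, B3–B4, B4–B5, B5–B6, B6–B7
The largest bag has 3 vertices, giving width 2; this decomposition certifies tw(G) ≤ 2. The edges 3–6–7–8–1–0–2–5–4–3 form a cycle, so G is not a tree and its treewidth is at least 2. Combining the bounds, tw(G) = 2.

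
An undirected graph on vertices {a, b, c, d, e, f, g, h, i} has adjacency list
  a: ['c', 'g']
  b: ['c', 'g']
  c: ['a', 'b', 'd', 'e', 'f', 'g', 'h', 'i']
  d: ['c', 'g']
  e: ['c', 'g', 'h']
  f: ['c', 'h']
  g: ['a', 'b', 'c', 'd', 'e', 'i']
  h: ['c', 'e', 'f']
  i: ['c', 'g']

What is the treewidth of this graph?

A width-2 tree decomposition is:
Bags: B1 = {c, e, g}  B2 = {b, c, g}  B3 = {c, e, h}  B4 = {c, f, h}  B5 = {a, c, g}  B6 = {c, g, i}  B7 = {c, d, g}
Tree: B1–B2, B1–B3, B3–B4, B2–B5, B5–B6, B5–B7
Every bag has size at most 3, so the width is 3 − 1 = 2 and tw(G) ≤ 2. Conversely, {c, d, g} is a clique of size 3, and the vertices of any clique must share a bag in every tree decomposition; so some bag has ≥ 3 vertices and tw(G) ≥ 2. Hence tw(G) = 2 exactly.

2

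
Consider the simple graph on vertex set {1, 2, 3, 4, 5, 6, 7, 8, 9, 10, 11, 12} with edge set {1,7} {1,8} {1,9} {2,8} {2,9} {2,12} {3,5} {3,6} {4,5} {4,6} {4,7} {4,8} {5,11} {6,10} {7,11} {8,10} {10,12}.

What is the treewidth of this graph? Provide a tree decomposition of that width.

Treewidth 3.
One such decomposition:
Bags: B1 = {3, 5, 6, 11}  B2 = {4, 5, 6, 11}  B3 = {4, 6, 7, 11}  B4 = {4, 6, 7, 10}  B5 = {4, 7, 8, 10}  B6 = {1, 7, 8, 10}  B7 = {1, 8, 10, 12}  B8 = {1, 2, 8, 12}  B9 = {1, 2, 9, 12}
Tree: B1–B2, B2–B3, B3–B4, B4–B5, B5–B6, B6–B7, B7–B8, B8–B9

Every bag has size at most 4, so the width is 4 − 1 = 3 and tw(G) ≤ 3. For the lower bound: the 4 vertex sets {3,5,11}, {6}, {4}, {1,7,8,10} are disjoint, each induces a connected subgraph, and every pair is joined by at least one edge of G. Contracting each set to a single vertex therefore yields K_{4} as a minor, and since treewidth is minor-monotone, tw(G) ≥ tw(K_{4}) = 3. The upper and lower bounds meet at 3, so that is the treewidth.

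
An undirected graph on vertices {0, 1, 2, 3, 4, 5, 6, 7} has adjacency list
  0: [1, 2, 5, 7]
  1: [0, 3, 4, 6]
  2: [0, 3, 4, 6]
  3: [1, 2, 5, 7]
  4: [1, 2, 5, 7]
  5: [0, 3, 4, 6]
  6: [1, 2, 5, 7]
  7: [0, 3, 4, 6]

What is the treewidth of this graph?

4

A width-4 tree decomposition is:
Bags: B1 = {0, 3, 4, 6, 7}  B2 = {0, 2, 3, 4, 6}  B3 = {0, 3, 4, 5, 6}  B4 = {0, 1, 3, 4, 6}
Tree: B1–B2, B2–B3, B3–B4
Each bag holds 5 vertices, so the decomposition has width 4, which upper-bounds the treewidth. For the lower bound: the 5 vertex sets {3,7}, {2,6}, {4,5}, {0}, {1} are disjoint, each induces a connected subgraph, and every pair is joined by at least one edge of G. Contracting each set to a single vertex therefore yields K_{5} as a minor, and since treewidth is minor-monotone, tw(G) ≥ tw(K_{5}) = 4. Combining the bounds, tw(G) = 4.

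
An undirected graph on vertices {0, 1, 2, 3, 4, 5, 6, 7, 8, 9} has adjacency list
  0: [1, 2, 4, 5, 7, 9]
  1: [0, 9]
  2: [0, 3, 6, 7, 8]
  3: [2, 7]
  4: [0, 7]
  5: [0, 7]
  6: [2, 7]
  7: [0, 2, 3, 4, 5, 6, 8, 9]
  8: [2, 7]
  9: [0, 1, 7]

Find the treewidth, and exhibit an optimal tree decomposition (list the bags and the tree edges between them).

Treewidth 2.
Bags: B1 = {0, 5, 7}  B2 = {0, 2, 7}  B3 = {0, 7, 9}  B4 = {0, 1, 9}  B5 = {2, 3, 7}  B6 = {2, 6, 7}  B7 = {0, 4, 7}  B8 = {2, 7, 8}
Tree: B1–B2, B1–B3, B3–B4, B2–B5, B5–B6, B1–B7, B6–B8

Each bag holds 3 vertices, so the decomposition has width 2, which upper-bounds the treewidth. For the lower bound, the 3 vertices {0, 1, 9} are pairwise adjacent, and any tree decomposition puts a clique entirely inside one bag — forcing width ≥ 2. Therefore the treewidth is 2.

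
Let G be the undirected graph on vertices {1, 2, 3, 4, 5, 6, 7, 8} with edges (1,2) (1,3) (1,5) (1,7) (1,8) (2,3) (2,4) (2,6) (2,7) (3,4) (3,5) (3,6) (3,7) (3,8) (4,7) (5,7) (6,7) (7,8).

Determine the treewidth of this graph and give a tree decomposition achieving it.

Treewidth 3.
One such decomposition:
Bags: B1 = {1, 2, 3, 7}  B2 = {2, 3, 6, 7}  B3 = {2, 3, 4, 7}  B4 = {1, 3, 7, 8}  B5 = {1, 3, 5, 7}
Tree: B1–B2, B2–B3, B1–B4, B4–B5

Each bag holds 4 vertices, so the decomposition has width 3, which upper-bounds the treewidth. For the lower bound, the 4 vertices {1, 3, 7, 8} are pairwise adjacent, and any tree decomposition puts a clique entirely inside one bag — forcing width ≥ 3. Therefore the treewidth is 3.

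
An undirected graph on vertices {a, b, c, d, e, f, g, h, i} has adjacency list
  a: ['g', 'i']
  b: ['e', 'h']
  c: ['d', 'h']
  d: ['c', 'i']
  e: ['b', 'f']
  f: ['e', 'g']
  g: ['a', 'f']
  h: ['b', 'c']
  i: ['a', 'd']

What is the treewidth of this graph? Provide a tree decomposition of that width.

Treewidth 2.
One optimal decomposition is:
Bags: B1 = {c, d, h}  B2 = {b, d, h}  B3 = {b, d, e}  B4 = {d, e, f}  B5 = {d, f, g}  B6 = {a, d, g}  B7 = {a, d, i}
Tree: B1–B2, B2–B3, B3–B4, B4–B5, B5–B6, B6–B7

Every bag has size at most 3, so the width is 3 − 1 = 2 and tw(G) ≤ 2. The edges d–c–h–b–e–f–g–a–i–d form a cycle, so G is not a tree and its treewidth is at least 2. Hence tw(G) = 2 exactly.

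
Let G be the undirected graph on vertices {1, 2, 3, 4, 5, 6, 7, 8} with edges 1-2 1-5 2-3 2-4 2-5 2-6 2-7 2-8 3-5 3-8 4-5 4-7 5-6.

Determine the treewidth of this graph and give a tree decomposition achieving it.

Each bag holds 3 vertices, so the decomposition has width 2, which upper-bounds the treewidth. On the other hand G contains the 3-clique {2, 3, 8}. A clique must lie in a single bag of any decomposition, so no decomposition can have width below 2. The upper and lower bounds meet at 2, so that is the treewidth.

Treewidth 2.
One such decomposition:
Bags: B1 = {2, 3, 5}  B2 = {2, 3, 8}  B3 = {1, 2, 5}  B4 = {2, 4, 5}  B5 = {2, 4, 7}  B6 = {2, 5, 6}
Tree: B1–B2, B1–B3, B3–B4, B4–B5, B1–B6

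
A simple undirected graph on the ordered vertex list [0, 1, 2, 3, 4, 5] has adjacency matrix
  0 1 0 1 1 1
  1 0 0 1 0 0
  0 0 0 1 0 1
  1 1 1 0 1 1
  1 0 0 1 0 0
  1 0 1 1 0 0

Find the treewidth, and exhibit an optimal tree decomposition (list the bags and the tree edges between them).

Treewidth 2.
Bags: B1 = {2, 3, 5}  B2 = {0, 3, 5}  B3 = {0, 1, 3}  B4 = {0, 3, 4}
Tree: B1–B2, B2–B3, B3–B4

Each bag holds 3 vertices, so the decomposition has width 2, which upper-bounds the treewidth. On the other hand G contains the 3-clique {0, 1, 3}. A clique must lie in a single bag of any decomposition, so no decomposition can have width below 2. Combining the bounds, tw(G) = 2.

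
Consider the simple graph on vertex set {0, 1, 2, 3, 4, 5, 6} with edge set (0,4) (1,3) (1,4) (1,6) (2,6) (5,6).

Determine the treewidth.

1

A width-1 tree decomposition is:
Bags: B1 = {1, 6}  B2 = {1, 4}  B3 = {2, 6}  B4 = {1, 3}  B5 = {0, 4}  B6 = {5, 6}
Tree: B1–B2, B1–B3, B2–B4, B2–B5, B1–B6
Each bag holds 2 vertices, so the decomposition has width 1, which upper-bounds the treewidth. G has an edge, so its treewidth is at least 1. Therefore the treewidth is 1.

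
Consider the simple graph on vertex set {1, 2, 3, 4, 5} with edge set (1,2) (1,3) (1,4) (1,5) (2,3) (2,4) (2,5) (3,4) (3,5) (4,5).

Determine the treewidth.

4

A width-4 tree decomposition is:
Bags: B1 = {1, 2, 3, 4, 5}
Tree: (single bag)
A single bag containing all 5 vertices is trivially a valid decomposition of width 4. On the other hand G contains the 5-clique {1, 2, 3, 4, 5}. A clique must lie in a single bag of any decomposition, so no decomposition can have width below 4. Combining the bounds, tw(G) = 4.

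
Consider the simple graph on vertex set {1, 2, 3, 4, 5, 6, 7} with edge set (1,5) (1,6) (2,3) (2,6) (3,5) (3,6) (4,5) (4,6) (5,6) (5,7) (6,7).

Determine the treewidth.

2

A width-2 tree decomposition is:
Bags: B1 = {5, 6, 7}  B2 = {3, 5, 6}  B3 = {1, 5, 6}  B4 = {2, 3, 6}  B5 = {4, 5, 6}
Tree: B1–B2, B1–B3, B2–B4, B3–B5
The largest bag has 3 vertices, giving width 2; this decomposition certifies tw(G) ≤ 2. Conversely, {2, 3, 6} is a clique of size 3, and the vertices of any clique must share a bag in every tree decomposition; so some bag has ≥ 3 vertices and tw(G) ≥ 2. Hence tw(G) = 2 exactly.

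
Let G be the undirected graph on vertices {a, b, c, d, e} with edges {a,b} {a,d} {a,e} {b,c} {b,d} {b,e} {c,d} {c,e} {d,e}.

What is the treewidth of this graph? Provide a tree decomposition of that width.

Each bag holds 4 vertices, so the decomposition has width 3, which upper-bounds the treewidth. On the other hand G contains the 4-clique {b, c, d, e}. A clique must lie in a single bag of any decomposition, so no decomposition can have width below 3. Combining the bounds, tw(G) = 3.

Treewidth 3.
Bags: B1 = {a, b, d, e}  B2 = {b, c, d, e}
Tree: B1–B2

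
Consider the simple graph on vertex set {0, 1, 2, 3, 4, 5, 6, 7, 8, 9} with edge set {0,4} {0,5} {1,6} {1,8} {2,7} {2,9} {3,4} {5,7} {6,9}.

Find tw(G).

A width-1 tree decomposition is:
Bags: B1 = {1, 8}  B2 = {1, 6}  B3 = {6, 9}  B4 = {2, 9}  B5 = {2, 7}  B6 = {5, 7}  B7 = {0, 5}  B8 = {0, 4}  B9 = {3, 4}
Tree: B1–B2, B2–B3, B3–B4, B4–B5, B5–B6, B6–B7, B7–B8, B8–B9
The largest bag has 2 vertices, giving width 1; this decomposition certifies tw(G) ≤ 1. Any graph with an edge has treewidth ≥ 1, and G has the edge 8–1. The upper and lower bounds meet at 1, so that is the treewidth.

1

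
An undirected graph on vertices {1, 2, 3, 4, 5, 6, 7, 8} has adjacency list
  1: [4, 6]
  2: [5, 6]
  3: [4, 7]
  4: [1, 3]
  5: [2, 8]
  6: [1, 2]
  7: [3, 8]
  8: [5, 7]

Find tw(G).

2

A width-2 tree decomposition is:
Bags: B1 = {5, 7, 8}  B2 = {3, 5, 7}  B3 = {3, 4, 5}  B4 = {1, 4, 5}  B5 = {1, 5, 6}  B6 = {2, 5, 6}
Tree: B1–B2, B2–B3, B3–B4, B4–B5, B5–B6
Each bag holds 3 vertices, so the decomposition has width 2, which upper-bounds the treewidth. Since 5–8–7–3–4–1–6–2–5 is a cycle in G, G is not acyclic. Forests are exactly the graphs of treewidth ≤ 1, so tw(G) ≥ 2. The upper and lower bounds meet at 2, so that is the treewidth.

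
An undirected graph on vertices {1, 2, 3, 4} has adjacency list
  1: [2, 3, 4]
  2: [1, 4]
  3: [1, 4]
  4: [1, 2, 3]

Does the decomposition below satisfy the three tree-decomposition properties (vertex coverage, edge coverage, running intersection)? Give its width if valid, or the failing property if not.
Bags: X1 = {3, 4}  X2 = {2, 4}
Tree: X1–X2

No — vertex 1 appears in no bag.

A tree decomposition must satisfy three properties: every vertex lies in some bag; for every edge, both endpoints lie together in some bag; and for every vertex, the bags containing it form a connected subtree. Here vertex 1 appears in no bag, so the decomposition is invalid.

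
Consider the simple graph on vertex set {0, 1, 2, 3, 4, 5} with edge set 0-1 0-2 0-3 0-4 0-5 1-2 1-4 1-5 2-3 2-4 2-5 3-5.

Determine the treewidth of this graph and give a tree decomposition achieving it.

Treewidth 3.
One such decomposition:
Bags: B1 = {0, 1, 2, 5}  B2 = {0, 2, 3, 5}  B3 = {0, 1, 2, 4}
Tree: B1–B2, B1–B3

The largest bag has 4 vertices, giving width 3; this decomposition certifies tw(G) ≤ 3. On the other hand G contains the 4-clique {0, 1, 2, 4}. A clique must lie in a single bag of any decomposition, so no decomposition can have width below 3. Hence tw(G) = 3 exactly.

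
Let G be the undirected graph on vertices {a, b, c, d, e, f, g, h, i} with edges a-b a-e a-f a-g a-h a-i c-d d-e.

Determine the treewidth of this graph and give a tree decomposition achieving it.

Every bag has size at most 2, so the width is 2 − 1 = 1 and tw(G) ≤ 1. Any graph with an edge has treewidth ≥ 1, and G has the edge a–e. The upper and lower bounds meet at 1, so that is the treewidth.

Treewidth 1.
One such decomposition:
Bags: B1 = {a, e}  B2 = {a, f}  B3 = {a, h}  B4 = {a, b}  B5 = {d, e}  B6 = {c, d}  B7 = {a, g}  B8 = {a, i}
Tree: B1–B2, B1–B3, B3–B4, B1–B5, B5–B6, B1–B7, B7–B8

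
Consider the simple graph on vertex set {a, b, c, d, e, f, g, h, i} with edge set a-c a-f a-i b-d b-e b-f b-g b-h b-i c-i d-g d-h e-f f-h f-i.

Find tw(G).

A width-2 tree decomposition is:
Bags: B1 = {a, f, i}  B2 = {b, f, i}  B3 = {b, f, h}  B4 = {b, d, h}  B5 = {a, c, i}  B6 = {b, d, g}  B7 = {b, e, f}
Tree: B1–B2, B2–B3, B3–B4, B1–B5, B4–B6, B3–B7
Every bag has size at most 3, so the width is 3 − 1 = 2 and tw(G) ≤ 2. For the lower bound, the 3 vertices {a, c, i} are pairwise adjacent, and any tree decomposition puts a clique entirely inside one bag — forcing width ≥ 2. Combining the bounds, tw(G) = 2.

2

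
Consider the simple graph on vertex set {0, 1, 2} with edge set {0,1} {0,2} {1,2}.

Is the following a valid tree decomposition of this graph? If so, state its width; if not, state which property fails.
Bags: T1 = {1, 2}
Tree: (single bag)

No — vertex 0 appears in no bag.

A tree decomposition must satisfy three properties: every vertex lies in some bag; for every edge, both endpoints lie together in some bag; and for every vertex, the bags containing it form a connected subtree. Here vertex 0 appears in no bag, so the decomposition is invalid.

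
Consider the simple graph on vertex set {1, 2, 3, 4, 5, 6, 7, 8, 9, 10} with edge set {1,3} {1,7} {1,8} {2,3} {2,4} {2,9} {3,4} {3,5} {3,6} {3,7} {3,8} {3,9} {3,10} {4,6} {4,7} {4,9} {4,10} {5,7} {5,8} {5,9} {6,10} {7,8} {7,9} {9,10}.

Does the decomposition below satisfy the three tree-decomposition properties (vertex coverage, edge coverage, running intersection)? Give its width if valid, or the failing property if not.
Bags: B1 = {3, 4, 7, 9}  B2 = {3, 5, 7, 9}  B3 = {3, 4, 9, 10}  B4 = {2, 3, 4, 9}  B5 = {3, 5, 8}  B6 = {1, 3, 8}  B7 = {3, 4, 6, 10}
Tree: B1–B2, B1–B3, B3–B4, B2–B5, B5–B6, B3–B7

A tree decomposition must satisfy three properties: every vertex lies in some bag; for every edge, both endpoints lie together in some bag; and for every vertex, the bags containing it form a connected subtree. Here edge (7,8) lies in no bag, so the decomposition is invalid.

No — edge (7,8) lies in no bag.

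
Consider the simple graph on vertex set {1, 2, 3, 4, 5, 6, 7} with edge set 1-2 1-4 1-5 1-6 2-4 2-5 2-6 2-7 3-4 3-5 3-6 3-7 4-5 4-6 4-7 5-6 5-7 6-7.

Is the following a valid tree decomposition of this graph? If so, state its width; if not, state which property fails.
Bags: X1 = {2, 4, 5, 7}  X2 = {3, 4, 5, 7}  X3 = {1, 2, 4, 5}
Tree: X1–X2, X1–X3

No — vertex 6 appears in no bag.

A tree decomposition must satisfy three properties: every vertex lies in some bag; for every edge, both endpoints lie together in some bag; and for every vertex, the bags containing it form a connected subtree. Here vertex 6 appears in no bag, so the decomposition is invalid.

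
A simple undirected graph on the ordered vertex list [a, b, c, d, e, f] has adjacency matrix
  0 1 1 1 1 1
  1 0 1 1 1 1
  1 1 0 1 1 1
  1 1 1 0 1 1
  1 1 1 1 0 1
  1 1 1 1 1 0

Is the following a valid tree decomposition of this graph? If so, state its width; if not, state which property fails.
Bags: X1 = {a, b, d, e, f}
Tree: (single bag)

A tree decomposition must satisfy three properties: every vertex lies in some bag; for every edge, both endpoints lie together in some bag; and for every vertex, the bags containing it form a connected subtree. Here vertex c appears in no bag, so the decomposition is invalid.

No — vertex c appears in no bag.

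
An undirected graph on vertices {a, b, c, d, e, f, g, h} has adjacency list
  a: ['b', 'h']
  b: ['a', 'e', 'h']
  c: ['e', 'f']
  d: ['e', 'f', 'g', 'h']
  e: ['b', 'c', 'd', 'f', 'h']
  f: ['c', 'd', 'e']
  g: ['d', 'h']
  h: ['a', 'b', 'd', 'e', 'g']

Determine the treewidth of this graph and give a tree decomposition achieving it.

Each bag holds 3 vertices, so the decomposition has width 2, which upper-bounds the treewidth. For the lower bound, the 3 vertices {d, g, h} are pairwise adjacent, and any tree decomposition puts a clique entirely inside one bag — forcing width ≥ 2. The upper and lower bounds meet at 2, so that is the treewidth.

Treewidth 2.
Bags: B1 = {d, e, h}  B2 = {b, e, h}  B3 = {a, b, h}  B4 = {d, e, f}  B5 = {d, g, h}  B6 = {c, e, f}
Tree: B1–B2, B2–B3, B1–B4, B1–B5, B4–B6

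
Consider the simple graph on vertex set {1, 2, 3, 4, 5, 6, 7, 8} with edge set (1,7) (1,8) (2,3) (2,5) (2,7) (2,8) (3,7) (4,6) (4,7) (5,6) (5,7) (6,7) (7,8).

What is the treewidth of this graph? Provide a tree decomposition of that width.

Each bag holds 3 vertices, so the decomposition has width 2, which upper-bounds the treewidth. Conversely, {1, 7, 8} is a clique of size 3, and the vertices of any clique must share a bag in every tree decomposition; so some bag has ≥ 3 vertices and tw(G) ≥ 2. Hence tw(G) = 2 exactly.

Treewidth 2.
One such decomposition:
Bags: B1 = {2, 5, 7}  B2 = {5, 6, 7}  B3 = {2, 3, 7}  B4 = {2, 7, 8}  B5 = {1, 7, 8}  B6 = {4, 6, 7}
Tree: B1–B2, B1–B3, B3–B4, B4–B5, B2–B6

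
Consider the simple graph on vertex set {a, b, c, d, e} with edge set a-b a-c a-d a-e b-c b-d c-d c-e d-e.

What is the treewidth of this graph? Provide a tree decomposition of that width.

The largest bag has 4 vertices, giving width 3; this decomposition certifies tw(G) ≤ 3. For the lower bound, the 4 vertices {a, c, d, e} are pairwise adjacent, and any tree decomposition puts a clique entirely inside one bag — forcing width ≥ 3. Hence tw(G) = 3 exactly.

Treewidth 3.
One such decomposition:
Bags: B1 = {a, c, d, e}  B2 = {a, b, c, d}
Tree: B1–B2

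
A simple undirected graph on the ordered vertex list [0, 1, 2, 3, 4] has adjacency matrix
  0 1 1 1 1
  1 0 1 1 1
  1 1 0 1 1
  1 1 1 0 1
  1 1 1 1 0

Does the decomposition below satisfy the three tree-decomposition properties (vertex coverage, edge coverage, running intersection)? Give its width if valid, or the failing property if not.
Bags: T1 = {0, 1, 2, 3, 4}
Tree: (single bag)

Yes; width 4.

Vertex coverage: the bags together contain {0, 1, 2, 3, 4}, the full vertex set. Edge coverage: each edge of G has both endpoints in at least one bag. Running intersection: for every vertex, the bags containing it form a connected subtree. All three properties hold, so this is a valid tree decomposition of width max|bag| − 1 = 4, and hence tw(G) ≤ 4.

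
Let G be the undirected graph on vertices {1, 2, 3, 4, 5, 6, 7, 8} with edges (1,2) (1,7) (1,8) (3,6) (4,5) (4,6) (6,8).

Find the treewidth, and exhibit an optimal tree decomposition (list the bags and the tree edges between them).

Every bag has size at most 2, so the width is 2 − 1 = 1 and tw(G) ≤ 1. G has an edge, so its treewidth is at least 1. Therefore the treewidth is 1.

Treewidth 1.
Bags: B1 = {4, 6}  B2 = {4, 5}  B3 = {6, 8}  B4 = {1, 8}  B5 = {1, 7}  B6 = {3, 6}  B7 = {1, 2}
Tree: B1–B2, B1–B3, B3–B4, B4–B5, B3–B6, B5–B7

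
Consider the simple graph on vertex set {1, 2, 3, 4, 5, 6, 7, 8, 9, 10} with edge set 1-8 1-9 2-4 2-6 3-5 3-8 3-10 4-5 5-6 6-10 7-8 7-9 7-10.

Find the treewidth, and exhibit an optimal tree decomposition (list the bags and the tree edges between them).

Each bag holds 3 vertices, so the decomposition has width 2, which upper-bounds the treewidth. For the lower bound, G contains the cycle 2–4–5–6–2, so G is not a forest; only forests have treewidth ≤ 1, hence tw(G) ≥ 2. Combining the bounds, tw(G) = 2.

Treewidth 2.
One such decomposition:
Bags: B1 = {2, 4, 6}  B2 = {4, 5, 6}  B3 = {5, 6, 10}  B4 = {3, 5, 10}  B5 = {3, 7, 10}  B6 = {3, 7, 8}  B7 = {7, 8, 9}  B8 = {1, 8, 9}
Tree: B1–B2, B2–B3, B3–B4, B4–B5, B5–B6, B6–B7, B7–B8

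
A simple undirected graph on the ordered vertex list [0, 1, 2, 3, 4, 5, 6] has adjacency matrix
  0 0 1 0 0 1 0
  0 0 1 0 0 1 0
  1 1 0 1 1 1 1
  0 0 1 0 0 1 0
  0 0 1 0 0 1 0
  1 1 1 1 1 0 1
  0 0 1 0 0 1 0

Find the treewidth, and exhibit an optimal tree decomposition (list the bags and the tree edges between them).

Every bag has size at most 3, so the width is 3 − 1 = 2 and tw(G) ≤ 2. Conversely, {0, 2, 5} is a clique of size 3, and the vertices of any clique must share a bag in every tree decomposition; so some bag has ≥ 3 vertices and tw(G) ≥ 2. The upper and lower bounds meet at 2, so that is the treewidth.

Treewidth 2.
One optimal decomposition is:
Bags: B1 = {2, 4, 5}  B2 = {0, 2, 5}  B3 = {2, 5, 6}  B4 = {1, 2, 5}  B5 = {2, 3, 5}
Tree: B1–B2, B2–B3, B1–B4, B2–B5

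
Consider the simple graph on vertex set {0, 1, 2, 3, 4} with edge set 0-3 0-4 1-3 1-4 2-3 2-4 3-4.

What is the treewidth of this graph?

A width-2 tree decomposition is:
Bags: B1 = {2, 3, 4}  B2 = {1, 3, 4}  B3 = {0, 3, 4}
Tree: B1–B2, B1–B3
The largest bag has 3 vertices, giving width 2; this decomposition certifies tw(G) ≤ 2. On the other hand G contains the 3-clique {0, 3, 4}. A clique must lie in a single bag of any decomposition, so no decomposition can have width below 2. Combining the bounds, tw(G) = 2.

2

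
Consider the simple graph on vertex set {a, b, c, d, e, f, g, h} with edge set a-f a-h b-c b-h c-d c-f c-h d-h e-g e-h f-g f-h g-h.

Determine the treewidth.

2

A width-2 tree decomposition is:
Bags: B1 = {a, f, h}  B2 = {f, g, h}  B3 = {e, g, h}  B4 = {c, f, h}  B5 = {c, d, h}  B6 = {b, c, h}
Tree: B1–B2, B2–B3, B2–B4, B4–B5, B5–B6
Each bag holds 3 vertices, so the decomposition has width 2, which upper-bounds the treewidth. For the lower bound, the 3 vertices {c, d, h} are pairwise adjacent, and any tree decomposition puts a clique entirely inside one bag — forcing width ≥ 2. Combining the bounds, tw(G) = 2.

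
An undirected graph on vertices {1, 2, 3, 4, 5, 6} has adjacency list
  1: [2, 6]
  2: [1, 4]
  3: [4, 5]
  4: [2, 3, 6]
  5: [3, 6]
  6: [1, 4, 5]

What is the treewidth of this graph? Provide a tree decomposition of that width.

The largest bag has 3 vertices, giving width 2; this decomposition certifies tw(G) ≤ 2. For the lower bound, G contains the cycle 3–5–6–4–3, so G is not a forest; only forests have treewidth ≤ 1, hence tw(G) ≥ 2. The upper and lower bounds meet at 2, so that is the treewidth.

Treewidth 2.
One optimal decomposition is:
Bags: B1 = {3, 4, 5}  B2 = {4, 5, 6}  B3 = {2, 4, 6}  B4 = {1, 2, 6}
Tree: B1–B2, B2–B3, B3–B4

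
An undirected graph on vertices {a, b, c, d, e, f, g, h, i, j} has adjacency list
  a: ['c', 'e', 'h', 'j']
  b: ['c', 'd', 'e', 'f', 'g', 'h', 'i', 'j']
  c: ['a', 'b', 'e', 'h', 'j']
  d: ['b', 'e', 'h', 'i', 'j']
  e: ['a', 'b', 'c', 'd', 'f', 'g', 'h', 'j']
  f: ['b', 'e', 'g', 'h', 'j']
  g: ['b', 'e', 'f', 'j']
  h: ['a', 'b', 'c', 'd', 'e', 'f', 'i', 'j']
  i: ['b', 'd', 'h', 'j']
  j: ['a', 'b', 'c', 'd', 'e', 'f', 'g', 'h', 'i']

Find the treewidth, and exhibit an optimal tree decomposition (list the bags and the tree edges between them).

Each bag holds 5 vertices, so the decomposition has width 4, which upper-bounds the treewidth. For the lower bound, the 5 vertices {b, e, f, g, j} are pairwise adjacent, and any tree decomposition puts a clique entirely inside one bag — forcing width ≥ 4. Combining the bounds, tw(G) = 4.

Treewidth 4.
Bags: B1 = {b, c, e, h, j}  B2 = {a, c, e, h, j}  B3 = {b, d, e, h, j}  B4 = {b, e, f, h, j}  B5 = {b, e, f, g, j}  B6 = {b, d, h, i, j}
Tree: B1–B2, B1–B3, B3–B4, B4–B5, B3–B6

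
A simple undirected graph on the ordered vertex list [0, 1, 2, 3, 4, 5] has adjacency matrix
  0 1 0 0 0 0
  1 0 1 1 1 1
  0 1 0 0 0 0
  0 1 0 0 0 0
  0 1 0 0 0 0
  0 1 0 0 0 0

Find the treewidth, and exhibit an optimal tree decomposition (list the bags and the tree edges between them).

Every bag has size at most 2, so the width is 2 − 1 = 1 and tw(G) ≤ 1. Any graph with an edge has treewidth ≥ 1, and G has the edge 1–5. The upper and lower bounds meet at 1, so that is the treewidth.

Treewidth 1.
One such decomposition:
Bags: B1 = {1, 5}  B2 = {0, 1}  B3 = {1, 2}  B4 = {1, 4}  B5 = {1, 3}
Tree: B1–B2, B2–B3, B1–B4, B3–B5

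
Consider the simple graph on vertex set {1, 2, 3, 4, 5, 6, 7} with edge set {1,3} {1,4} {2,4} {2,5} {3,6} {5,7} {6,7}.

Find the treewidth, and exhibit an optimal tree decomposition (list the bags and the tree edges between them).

Treewidth 2.
One optimal decomposition is:
Bags: B1 = {2, 5, 7}  B2 = {2, 6, 7}  B3 = {2, 3, 6}  B4 = {1, 2, 3}  B5 = {1, 2, 4}
Tree: B1–B2, B2–B3, B3–B4, B4–B5

Each bag holds 3 vertices, so the decomposition has width 2, which upper-bounds the treewidth. Since 2–5–7–6–3–1–4–2 is a cycle in G, G is not acyclic. Forests are exactly the graphs of treewidth ≤ 1, so tw(G) ≥ 2. The upper and lower bounds meet at 2, so that is the treewidth.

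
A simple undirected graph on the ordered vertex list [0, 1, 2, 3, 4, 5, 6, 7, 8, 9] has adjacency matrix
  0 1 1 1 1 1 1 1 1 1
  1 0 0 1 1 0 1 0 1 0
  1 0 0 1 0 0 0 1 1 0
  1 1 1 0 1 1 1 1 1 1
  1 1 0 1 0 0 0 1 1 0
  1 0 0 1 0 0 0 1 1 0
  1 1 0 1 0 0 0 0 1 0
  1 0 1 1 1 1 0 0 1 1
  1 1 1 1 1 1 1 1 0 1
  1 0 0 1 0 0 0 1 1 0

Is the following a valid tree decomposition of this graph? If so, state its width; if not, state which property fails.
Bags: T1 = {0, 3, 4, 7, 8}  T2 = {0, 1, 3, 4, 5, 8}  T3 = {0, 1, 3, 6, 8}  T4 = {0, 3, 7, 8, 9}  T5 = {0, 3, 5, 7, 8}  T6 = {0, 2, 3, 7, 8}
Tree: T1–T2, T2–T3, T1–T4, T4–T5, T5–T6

A tree decomposition must satisfy three properties: every vertex lies in some bag; for every edge, both endpoints lie together in some bag; and for every vertex, the bags containing it form a connected subtree. Here bags containing vertex 5 are not connected in the tree, so the decomposition is invalid.

No — bags containing vertex 5 are not connected in the tree.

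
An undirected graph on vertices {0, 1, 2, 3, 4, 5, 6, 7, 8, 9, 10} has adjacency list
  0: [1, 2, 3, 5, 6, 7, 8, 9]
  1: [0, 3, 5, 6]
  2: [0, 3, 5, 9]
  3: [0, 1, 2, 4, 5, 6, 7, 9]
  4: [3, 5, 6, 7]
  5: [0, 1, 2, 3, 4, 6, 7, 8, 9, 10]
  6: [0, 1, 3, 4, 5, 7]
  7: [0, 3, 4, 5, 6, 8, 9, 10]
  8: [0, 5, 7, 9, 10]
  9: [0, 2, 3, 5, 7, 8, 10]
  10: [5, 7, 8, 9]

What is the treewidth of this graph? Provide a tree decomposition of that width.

Treewidth 4.
One such decomposition:
Bags: B1 = {3, 4, 5, 6, 7}  B2 = {0, 3, 5, 6, 7}  B3 = {0, 3, 5, 7, 9}  B4 = {0, 1, 3, 5, 6}  B5 = {0, 2, 3, 5, 9}  B6 = {0, 5, 7, 8, 9}  B7 = {5, 7, 8, 9, 10}
Tree: B1–B2, B2–B3, B2–B4, B3–B5, B3–B6, B6–B7

Each bag holds 5 vertices, so the decomposition has width 4, which upper-bounds the treewidth. On the other hand G contains the 5-clique {0, 5, 7, 8, 9}. A clique must lie in a single bag of any decomposition, so no decomposition can have width below 4. Hence tw(G) = 4 exactly.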